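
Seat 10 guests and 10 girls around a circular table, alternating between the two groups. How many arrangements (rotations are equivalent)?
Fix one of the guests: (10-1)! ways for the remaining guests, × 10! ways for the girls = 362880 × 3628800 = 1316818944000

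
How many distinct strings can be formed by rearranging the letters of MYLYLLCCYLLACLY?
15! / (4! × 6! × 3! × 1! × 1!) = 12612600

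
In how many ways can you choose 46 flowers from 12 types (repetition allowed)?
C(46+12-1, 12-1) = C(57, 11) = 184509266760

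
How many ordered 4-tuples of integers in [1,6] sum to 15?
Coefficient of x^15 in (x + x² + ... + x^6)^4. By inclusion-exclusion on dice exceeding 6: Σ_j (-1)^j C(4,j)·C(15-1-6j, 3) = C(4,0)·C(14,3) - C(4,1)·C(8,3) = 1·364 - 4·56 = 140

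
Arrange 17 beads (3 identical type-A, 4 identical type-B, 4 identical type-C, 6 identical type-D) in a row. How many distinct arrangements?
17! / (3! × 4! × 4! × 6!) = 142942800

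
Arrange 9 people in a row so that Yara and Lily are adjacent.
Treat as block: (9-1)! × 2! = 40320 × 2 = 80640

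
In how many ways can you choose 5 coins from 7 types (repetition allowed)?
C(5+7-1, 7-1) = C(11, 6) = 462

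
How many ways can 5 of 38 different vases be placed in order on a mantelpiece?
P(38,5) = 38!/(38-5)! = 60233040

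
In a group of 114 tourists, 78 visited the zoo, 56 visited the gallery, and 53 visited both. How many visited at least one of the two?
|A∪B| = |A| + |B| - |A∩B| = 78 + 56 - 53 = 81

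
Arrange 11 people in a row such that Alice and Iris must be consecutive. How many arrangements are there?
Treat the 2 as one block: (11-2+1)! × 2! = 3628800 × 2 = 7257600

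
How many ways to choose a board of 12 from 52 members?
C(52,12) = 52!/(12!×40!) = 206379406870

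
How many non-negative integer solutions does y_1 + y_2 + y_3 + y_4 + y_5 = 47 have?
C(47+5-1, 5-1) = C(51, 4) = 249900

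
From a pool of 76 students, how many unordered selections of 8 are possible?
C(76,8) = 76!/(8!×68!) = 18855883575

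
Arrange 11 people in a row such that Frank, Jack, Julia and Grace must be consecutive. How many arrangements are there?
Treat the 4 as one block: (11-4+1)! × 4! = 40320 × 24 = 967680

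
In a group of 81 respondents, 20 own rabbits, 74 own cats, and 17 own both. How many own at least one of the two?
|A∪B| = |A| + |B| - |A∩B| = 20 + 74 - 17 = 77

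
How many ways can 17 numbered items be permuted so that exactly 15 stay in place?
Choose the 15 fixed points C(17,15) = 136, derange the rest: !2 = Σ_{j=0}^{2} (-1)^j·2!/j! = 2 - 2 + 1 = 1. Product = 136 × 1 = 136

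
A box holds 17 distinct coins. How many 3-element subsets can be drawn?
C(17,3) = 17!/(3!×14!) = 680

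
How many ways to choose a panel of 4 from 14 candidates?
C(14,4) = 14!/(4!×10!) = 1001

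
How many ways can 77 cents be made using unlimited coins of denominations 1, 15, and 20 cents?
Coefficient of x^77 in 1/(1-x^1) · 1/(1-x^15) · 1/(1-x^20). Case on j = number of 20-cent coins (j = 0..3); remainder r = 77 - 20j is made from {1,15} in ⌊r/15⌋+1 ways. r = 77, 57, 37, 17 → 6 + 4 + 3 + 2 = 15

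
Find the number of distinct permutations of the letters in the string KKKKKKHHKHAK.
12! / (3! × 1! × 8!) = 1980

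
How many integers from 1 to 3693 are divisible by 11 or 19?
⌊3693/11⌋ + ⌊3693/19⌋ - ⌊3693/209⌋ = 335 + 194 - 17 = 512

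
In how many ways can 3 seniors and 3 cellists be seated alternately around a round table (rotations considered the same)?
Fix one of the seniors: (3-1)! ways for the remaining seniors, × 3! ways for the cellists = 2 × 6 = 12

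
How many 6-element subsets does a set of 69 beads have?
C(69,6) = 69!/(6!×63!) = 119877472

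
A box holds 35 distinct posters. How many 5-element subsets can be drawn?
C(35,5) = 35!/(5!×30!) = 324632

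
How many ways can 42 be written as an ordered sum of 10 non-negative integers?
C(42+10-1, 10-1) = C(51, 9) = 3042312350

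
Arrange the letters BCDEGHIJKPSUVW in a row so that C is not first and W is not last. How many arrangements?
By inclusion-exclusion: 14! - 2×(14-1)! + (14-2)! = 87178291200 - 12454041600 + 479001600 = 75203251200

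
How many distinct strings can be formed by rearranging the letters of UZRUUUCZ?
8! / (2! × 4! × 1! × 1!) = 840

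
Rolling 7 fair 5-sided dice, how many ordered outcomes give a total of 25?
Coefficient of x^25 in (x + x² + ... + x^5)^7. By inclusion-exclusion on dice exceeding 5: Σ_j (-1)^j C(7,j)·C(25-1-5j, 6) = C(7,0)·C(24,6) - C(7,1)·C(19,6) + C(7,2)·C(14,6) - C(7,3)·C(9,6) = 1·134596 - 7·27132 + 21·3003 - 35·84 = 4795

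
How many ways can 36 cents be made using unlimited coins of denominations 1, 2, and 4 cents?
Coefficient of x^36 in 1/(1-x^1) · 1/(1-x^2) · 1/(1-x^4). Case on j = number of 4-cent coins (j = 0..9); remainder r = 36 - 4j is made from {1,2} in ⌊r/2⌋+1 ways. r = 36, 32, 28, 24, 20, 16, 12, 8, 4, 0 → 19 + 17 + 15 + 13 + 11 + 9 + 7 + 5 + 3 + 1 = 100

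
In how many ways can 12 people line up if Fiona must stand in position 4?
Fix one position: (12-1)! = 39916800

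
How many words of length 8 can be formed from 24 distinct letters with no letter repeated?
P(24,8) = 24!/(24-8)! = 29654190720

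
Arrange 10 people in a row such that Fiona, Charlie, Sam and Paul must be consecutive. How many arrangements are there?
Treat the 4 as one block: (10-4+1)! × 4! = 5040 × 24 = 120960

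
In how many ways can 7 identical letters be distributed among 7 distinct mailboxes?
C(7+7-1, 7-1) = C(13, 6) = 1716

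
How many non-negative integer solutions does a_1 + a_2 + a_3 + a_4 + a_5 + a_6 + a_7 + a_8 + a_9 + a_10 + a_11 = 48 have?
C(48+11-1, 11-1) = C(58, 10) = 52179482355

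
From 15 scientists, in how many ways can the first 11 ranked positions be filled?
P(15,11) = 15!/(15-11)! = 54486432000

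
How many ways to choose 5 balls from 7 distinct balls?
C(7,5) = 7!/(5!×2!) = 21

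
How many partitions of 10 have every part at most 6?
Let r_j(i) = number of partitions of i into parts ≤ j, for i = 0..10. r_1(i) = 1 for all i; r_j(i) = r_{j-1}(i) + r_j(i-j). Rows j = 2..6: ≤2: 1 1 2 2 3 3 4 4 5 5 6; ≤3: 1 1 2 3 4 5 7 8 10 12 14; ≤4: 1 1 2 3 5 6 9 11 15 18 23; ≤5: 1 1 2 3 5 7 10 13 18 23 30; ≤6: 1 1 2 3 5 7 11 14 20 26 35. r_6(10) = 35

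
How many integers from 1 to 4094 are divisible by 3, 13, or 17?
⌊4094/3⌋+⌊4094/13⌋+⌊4094/17⌋ - ⌊4094/39⌋-⌊4094/51⌋-⌊4094/221⌋ + ⌊4094/663⌋ = 1364+314+240 - 104-80-18 + 6 = 1722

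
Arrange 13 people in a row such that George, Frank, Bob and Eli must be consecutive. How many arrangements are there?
Treat the 4 as one block: (13-4+1)! × 4! = 3628800 × 24 = 87091200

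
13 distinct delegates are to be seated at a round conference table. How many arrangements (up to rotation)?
Circular: fix one position, arrange the rest. (13-1)! = 479001600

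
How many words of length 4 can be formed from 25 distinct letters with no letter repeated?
P(25,4) = 25!/(25-4)! = 303600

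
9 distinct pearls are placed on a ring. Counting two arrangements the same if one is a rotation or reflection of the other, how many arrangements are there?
(9-1)!/2 = 40320/2 = 20160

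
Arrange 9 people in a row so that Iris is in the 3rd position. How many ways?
Fix one position: (9-1)! = 40320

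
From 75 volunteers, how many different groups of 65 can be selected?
C(75,65) = 75!/(65!×10!) = 828931106355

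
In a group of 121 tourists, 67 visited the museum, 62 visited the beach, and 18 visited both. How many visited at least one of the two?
|A∪B| = |A| + |B| - |A∩B| = 67 + 62 - 18 = 111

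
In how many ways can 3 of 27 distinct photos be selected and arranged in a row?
P(27,3) = 27!/(27-3)! = 17550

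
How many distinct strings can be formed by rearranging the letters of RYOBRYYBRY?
10! / (4! × 1! × 2! × 3!) = 12600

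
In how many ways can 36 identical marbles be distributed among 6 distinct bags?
C(36+6-1, 6-1) = C(41, 5) = 749398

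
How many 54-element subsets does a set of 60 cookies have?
C(60,54) = 60!/(54!×6!) = 50063860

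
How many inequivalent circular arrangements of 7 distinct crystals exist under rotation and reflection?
(7-1)!/2 = 720/2 = 360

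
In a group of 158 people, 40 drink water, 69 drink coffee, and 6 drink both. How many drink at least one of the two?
|A∪B| = |A| + |B| - |A∩B| = 40 + 69 - 6 = 103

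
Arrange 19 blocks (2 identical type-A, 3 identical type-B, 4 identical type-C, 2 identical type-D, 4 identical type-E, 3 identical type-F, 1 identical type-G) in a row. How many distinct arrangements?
19! / (2! × 3! × 4! × 2! × 4! × 3! × 1!) = 1466593128000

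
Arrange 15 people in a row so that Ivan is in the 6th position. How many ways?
Fix one position: (15-1)! = 87178291200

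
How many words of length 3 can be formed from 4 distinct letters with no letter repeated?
P(4,3) = 4!/(4-3)! = 24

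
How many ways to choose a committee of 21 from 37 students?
C(37,21) = 37!/(21!×16!) = 12875774670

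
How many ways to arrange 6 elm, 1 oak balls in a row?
7! / (6! × 1!) = 7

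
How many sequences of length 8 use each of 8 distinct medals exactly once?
8! = 40320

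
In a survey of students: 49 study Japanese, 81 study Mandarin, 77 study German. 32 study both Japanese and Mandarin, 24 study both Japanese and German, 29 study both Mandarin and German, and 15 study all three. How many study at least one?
|A∪B∪C| = 49+81+77-32-24-29+15 = 137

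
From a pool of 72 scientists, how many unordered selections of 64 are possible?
C(72,64) = 72!/(64!×8!) = 11969016345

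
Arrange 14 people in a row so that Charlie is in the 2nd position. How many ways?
Fix one position: (14-1)! = 6227020800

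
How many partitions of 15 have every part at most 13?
Let r_j(i) = number of partitions of i into parts ≤ j, for i = 0..15. r_1(i) = 1 for all i; r_j(i) = r_{j-1}(i) + r_j(i-j). Rows j = 2..13: ≤2: 1 1 2 2 3 3 4 4 5 5 6 6 7 7 8 8; ≤3: 1 1 2 3 4 5 7 8 10 12 14 16 19 21 24 27; ≤4: 1 1 2 3 5 6 9 11 15 18 23 27 34 39 47 54; ≤5: 1 1 2 3 5 7 10 13 18 23 30 37 47 57 70 84; ≤6: 1 1 2 3 5 7 11 14 20 26 35 44 58 71 90 110; ≤7: 1 1 2 3 5 7 11 15 21 28 38 49 65 82 105 131; ≤8: 1 1 2 3 5 7 11 15 22 29 40 52 70 89 116 146; ≤9: 1 1 2 3 5 7 11 15 22 30 41 54 73 94 123 157; ≤10: 1 1 2 3 5 7 11 15 22 30 42 55 75 97 128 164; ≤11: 1 1 2 3 5 7 11 15 22 30 42 56 76 99 131 169; ≤12: 1 1 2 3 5 7 11 15 22 30 42 56 77 100 133 172; ≤13: 1 1 2 3 5 7 11 15 22 30 42 56 77 101 134 174. r_13(15) = 174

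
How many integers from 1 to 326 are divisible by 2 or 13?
⌊326/2⌋ + ⌊326/13⌋ - ⌊326/26⌋ = 163 + 25 - 12 = 176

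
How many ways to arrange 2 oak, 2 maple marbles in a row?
4! / (2! × 2!) = 6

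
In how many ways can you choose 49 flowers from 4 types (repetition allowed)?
C(49+4-1, 4-1) = C(52, 3) = 22100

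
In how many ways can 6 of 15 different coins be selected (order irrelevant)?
C(15,6) = 15!/(6!×9!) = 5005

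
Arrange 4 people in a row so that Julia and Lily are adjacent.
Treat as block: (4-1)! × 2! = 6 × 2 = 12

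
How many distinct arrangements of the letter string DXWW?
4! / (1! × 1! × 2!) = 12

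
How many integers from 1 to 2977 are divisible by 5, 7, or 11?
⌊2977/5⌋+⌊2977/7⌋+⌊2977/11⌋ - ⌊2977/35⌋-⌊2977/55⌋-⌊2977/77⌋ + ⌊2977/385⌋ = 595+425+270 - 85-54-38 + 7 = 1120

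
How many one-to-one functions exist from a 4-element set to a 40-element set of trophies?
P(40,4) = 40!/(40-4)! = 2193360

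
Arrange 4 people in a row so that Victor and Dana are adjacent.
Treat as block: (4-1)! × 2! = 6 × 2 = 12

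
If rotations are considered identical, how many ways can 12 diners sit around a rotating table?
Circular: fix one position, arrange the rest. (12-1)! = 39916800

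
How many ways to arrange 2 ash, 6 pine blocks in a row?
8! / (2! × 6!) = 28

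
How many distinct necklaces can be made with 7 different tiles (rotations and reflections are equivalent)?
(7-1)!/2 = 720/2 = 360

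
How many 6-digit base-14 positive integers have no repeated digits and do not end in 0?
Last digit: 13 nonzero choices. First digit: 12 (nonzero, ≠last). Middle 4: P(12,4) = 11880. Total = 1853280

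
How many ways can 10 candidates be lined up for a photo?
10! = 3628800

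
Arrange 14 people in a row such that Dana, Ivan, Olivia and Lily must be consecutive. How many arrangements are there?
Treat the 4 as one block: (14-4+1)! × 4! = 39916800 × 24 = 958003200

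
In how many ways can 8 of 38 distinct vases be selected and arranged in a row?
P(38,8) = 38!/(38-8)! = 1971788797440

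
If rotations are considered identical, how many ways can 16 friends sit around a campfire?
Circular: fix one position, arrange the rest. (16-1)! = 1307674368000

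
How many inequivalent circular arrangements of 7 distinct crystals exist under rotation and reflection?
(7-1)!/2 = 720/2 = 360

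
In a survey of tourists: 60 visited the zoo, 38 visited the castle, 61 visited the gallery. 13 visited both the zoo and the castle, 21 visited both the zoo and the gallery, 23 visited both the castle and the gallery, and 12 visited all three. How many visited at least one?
|A∪B∪C| = 60+38+61-13-21-23+12 = 114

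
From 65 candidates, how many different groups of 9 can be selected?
C(65,9) = 65!/(9!×56!) = 31966749880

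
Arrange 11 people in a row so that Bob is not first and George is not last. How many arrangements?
By inclusion-exclusion: 11! - 2×(11-1)! + (11-2)! = 39916800 - 7257600 + 362880 = 33022080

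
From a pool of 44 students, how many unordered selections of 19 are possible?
C(44,19) = 44!/(19!×25!) = 1408831480056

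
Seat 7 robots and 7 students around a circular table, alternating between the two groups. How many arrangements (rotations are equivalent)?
Fix one of the robots: (7-1)! ways for the remaining robots, × 7! ways for the students = 720 × 5040 = 3628800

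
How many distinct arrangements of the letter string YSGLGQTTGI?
10! / (2! × 1! × 1! × 3! × 1! × 1! × 1!) = 302400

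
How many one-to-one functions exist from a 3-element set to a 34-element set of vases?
P(34,3) = 34!/(34-3)! = 35904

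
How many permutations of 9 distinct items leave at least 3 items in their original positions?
Exactly j fixed points: C(9,j)·!(9-j); sum over j ≥ 3 (derangement numbers via !m = (m-1)·(!(m-1) + !(m-2)): !0..!6 = 1, 0, 1, 2, 9, 44, 265). Σ_{j=3}^{9} C(9,j)·!(9-j) = C(9,3)·!6 + C(9,4)·!5 + C(9,5)·!4 + C(9,6)·!3 + C(9,7)·!2 + C(9,8)·!1 + C(9,9)·!0 = 84·265 + 126·44 + 126·9 + 84·2 + 36·1 + 9·0 + 1·1 = 29143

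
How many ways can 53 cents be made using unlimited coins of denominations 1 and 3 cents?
Coefficient of x^53 in 1/(1-x^1) · 1/(1-x^3). Use j coins of 3 for j = 0..⌊53/3⌋ = 17, the rest in 1s: 17 + 1 = 18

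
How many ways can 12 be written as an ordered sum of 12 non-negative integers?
C(12+12-1, 12-1) = C(23, 11) = 1352078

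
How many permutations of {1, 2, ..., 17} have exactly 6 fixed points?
Choose the 6 fixed points C(17,6) = 12376, derange the rest: !11 = Σ_{j=0}^{11} (-1)^j·11!/j! = 39916800 - 39916800 + 19958400 - 6652800 + 1663200 - 332640 + 55440 - 7920 + 990 - 110 + 11 - 1 = 14684570. Product = 12376 × 14684570 = 181736238320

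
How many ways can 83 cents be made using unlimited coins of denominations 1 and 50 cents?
Coefficient of x^83 in 1/(1-x^1) · 1/(1-x^50). Use j coins of 50 for j = 0..⌊83/50⌋ = 1, the rest in 1s: 1 + 1 = 2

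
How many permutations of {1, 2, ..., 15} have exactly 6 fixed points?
Choose the 6 fixed points C(15,6) = 5005, derange the rest: !9 = Σ_{j=0}^{9} (-1)^j·9!/j! = 362880 - 362880 + 181440 - 60480 + 15120 - 3024 + 504 - 72 + 9 - 1 = 133496. Product = 5005 × 133496 = 668147480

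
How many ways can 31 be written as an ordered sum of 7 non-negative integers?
C(31+7-1, 7-1) = C(37, 6) = 2324784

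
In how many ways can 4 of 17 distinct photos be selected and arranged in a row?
P(17,4) = 17!/(17-4)! = 57120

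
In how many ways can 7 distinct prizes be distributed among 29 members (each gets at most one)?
P(29,7) = 29!/(29-7)! = 7866331200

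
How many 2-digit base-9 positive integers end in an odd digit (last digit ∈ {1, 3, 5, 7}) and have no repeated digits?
Last∈{1,3,5,7}. Last=0: 0. Last nonzero: 4×7×P(7,0) = 28. Total = 28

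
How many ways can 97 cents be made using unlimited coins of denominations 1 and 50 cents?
Coefficient of x^97 in 1/(1-x^1) · 1/(1-x^50). Use j coins of 50 for j = 0..⌊97/50⌋ = 1, the rest in 1s: 1 + 1 = 2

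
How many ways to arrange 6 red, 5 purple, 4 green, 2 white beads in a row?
17! / (6! × 5! × 4! × 2!) = 85765680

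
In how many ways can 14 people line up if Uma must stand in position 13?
Fix one position: (14-1)! = 6227020800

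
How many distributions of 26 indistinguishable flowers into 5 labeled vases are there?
C(26+5-1, 5-1) = C(30, 4) = 27405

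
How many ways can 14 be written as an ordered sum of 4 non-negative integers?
C(14+4-1, 4-1) = C(17, 3) = 680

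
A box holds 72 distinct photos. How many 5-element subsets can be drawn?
C(72,5) = 72!/(5!×67!) = 13991544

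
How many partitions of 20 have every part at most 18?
Let r_j(i) = number of partitions of i into parts ≤ j, for i = 0..20. r_1(i) = 1 for all i; r_j(i) = r_{j-1}(i) + r_j(i-j). Rows j = 2..18: ≤2: 1 1 2 2 3 3 4 4 5 5 6 6 7 7 8 8 9 9 10 10 11; ≤3: 1 1 2 3 4 5 7 8 10 12 14 16 19 21 24 27 30 33 37 40 44; ≤4: 1 1 2 3 5 6 9 11 15 18 23 27 34 39 47 54 64 72 84 94 108; ≤5: 1 1 2 3 5 7 10 13 18 23 30 37 47 57 70 84 101 119 141 164 192; ≤6: 1 1 2 3 5 7 11 14 20 26 35 44 58 71 90 110 136 163 199 235 282; ≤7: 1 1 2 3 5 7 11 15 21 28 38 49 65 82 105 131 164 201 248 300 364; ≤8: 1 1 2 3 5 7 11 15 22 29 40 52 70 89 116 146 186 230 288 352 434; ≤9: 1 1 2 3 5 7 11 15 22 30 41 54 73 94 123 157 201 252 318 393 488; ≤10: 1 1 2 3 5 7 11 15 22 30 42 55 75 97 128 164 212 267 340 423 530; ≤11: 1 1 2 3 5 7 11 15 22 30 42 56 76 99 131 169 219 278 355 445 560; ≤12: 1 1 2 3 5 7 11 15 22 30 42 56 77 100 133 172 224 285 366 460 582; ≤13: 1 1 2 3 5 7 11 15 22 30 42 56 77 101 134 174 227 290 373 471 597; ≤14: 1 1 2 3 5 7 11 15 22 30 42 56 77 101 135 175 229 293 378 478 608; ≤15: 1 1 2 3 5 7 11 15 22 30 42 56 77 101 135 176 230 295 381 483 615; ≤16: 1 1 2 3 5 7 11 15 22 30 42 56 77 101 135 176 231 296 383 486 620; ≤17: 1 1 2 3 5 7 11 15 22 30 42 56 77 101 135 176 231 297 384 488 623; ≤18: 1 1 2 3 5 7 11 15 22 30 42 56 77 101 135 176 231 297 385 489 625. r_18(20) = 625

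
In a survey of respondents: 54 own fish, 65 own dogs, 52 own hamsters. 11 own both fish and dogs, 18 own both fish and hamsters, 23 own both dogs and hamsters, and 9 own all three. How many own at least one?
|A∪B∪C| = 54+65+52-11-18-23+9 = 128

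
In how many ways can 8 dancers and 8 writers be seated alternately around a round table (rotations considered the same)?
Fix one of the dancers: (8-1)! ways for the remaining dancers, × 8! ways for the writers = 5040 × 40320 = 203212800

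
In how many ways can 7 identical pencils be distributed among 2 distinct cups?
C(7+2-1, 2-1) = C(8, 1) = 8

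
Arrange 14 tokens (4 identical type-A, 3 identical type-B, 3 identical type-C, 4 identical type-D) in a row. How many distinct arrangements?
14! / (4! × 3! × 3! × 4!) = 4204200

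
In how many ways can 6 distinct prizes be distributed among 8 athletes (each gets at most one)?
P(8,6) = 8!/(8-6)! = 20160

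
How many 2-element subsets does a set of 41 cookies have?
C(41,2) = 41!/(2!×39!) = 820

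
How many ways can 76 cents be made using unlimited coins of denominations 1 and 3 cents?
Coefficient of x^76 in 1/(1-x^1) · 1/(1-x^3). Use j coins of 3 for j = 0..⌊76/3⌋ = 25, the rest in 1s: 25 + 1 = 26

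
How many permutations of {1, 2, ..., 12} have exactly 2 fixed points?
Choose the 2 fixed points C(12,2) = 66, derange the rest: !10 = Σ_{j=0}^{10} (-1)^j·10!/j! = 3628800 - 3628800 + 1814400 - 604800 + 151200 - 30240 + 5040 - 720 + 90 - 10 + 1 = 1334961. Product = 66 × 1334961 = 88107426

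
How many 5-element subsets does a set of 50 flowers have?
C(50,5) = 50!/(5!×45!) = 2118760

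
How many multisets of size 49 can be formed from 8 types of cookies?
C(49+8-1, 8-1) = C(56, 7) = 231917400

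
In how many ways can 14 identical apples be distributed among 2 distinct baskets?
C(14+2-1, 2-1) = C(15, 1) = 15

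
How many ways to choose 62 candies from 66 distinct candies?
C(66,62) = 66!/(62!×4!) = 720720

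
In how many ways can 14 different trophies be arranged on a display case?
14! = 87178291200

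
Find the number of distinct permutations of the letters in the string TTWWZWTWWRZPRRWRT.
17! / (2! × 4! × 6! × 1! × 4!) = 428828400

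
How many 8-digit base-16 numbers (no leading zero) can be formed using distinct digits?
First digit: 15 choices (nonzero). Then descending: 15 × 15 × 14 × 13 × 12 × 11 × 10 × 9 = 486486000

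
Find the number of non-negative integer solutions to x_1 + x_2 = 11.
C(11+2-1, 2-1) = C(12, 1) = 12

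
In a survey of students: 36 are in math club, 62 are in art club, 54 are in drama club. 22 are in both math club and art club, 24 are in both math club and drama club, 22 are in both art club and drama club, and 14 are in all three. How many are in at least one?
|A∪B∪C| = 36+62+54-22-24-22+14 = 98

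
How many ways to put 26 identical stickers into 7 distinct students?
C(26+7-1, 7-1) = C(32, 6) = 906192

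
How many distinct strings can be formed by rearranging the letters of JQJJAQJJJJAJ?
12! / (8! × 2! × 2!) = 2970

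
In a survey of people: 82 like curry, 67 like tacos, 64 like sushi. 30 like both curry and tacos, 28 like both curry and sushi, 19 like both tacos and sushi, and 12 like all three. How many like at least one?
|A∪B∪C| = 82+67+64-30-28-19+12 = 148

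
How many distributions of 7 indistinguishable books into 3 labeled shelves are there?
C(7+3-1, 3-1) = C(9, 2) = 36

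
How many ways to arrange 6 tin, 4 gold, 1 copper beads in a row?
11! / (6! × 4! × 1!) = 2310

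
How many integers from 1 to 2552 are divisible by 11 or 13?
⌊2552/11⌋ + ⌊2552/13⌋ - ⌊2552/143⌋ = 232 + 196 - 17 = 411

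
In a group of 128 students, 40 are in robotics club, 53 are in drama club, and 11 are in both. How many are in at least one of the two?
|A∪B| = |A| + |B| - |A∩B| = 40 + 53 - 11 = 82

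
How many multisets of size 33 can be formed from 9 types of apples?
C(33+9-1, 9-1) = C(41, 8) = 95548245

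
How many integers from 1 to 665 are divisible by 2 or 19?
⌊665/2⌋ + ⌊665/19⌋ - ⌊665/38⌋ = 332 + 35 - 17 = 350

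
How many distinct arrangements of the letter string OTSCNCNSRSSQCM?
14! / (1! × 1! × 3! × 1! × 4! × 2! × 1! × 1!) = 302702400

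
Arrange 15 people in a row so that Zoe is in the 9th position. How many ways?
Fix one position: (15-1)! = 87178291200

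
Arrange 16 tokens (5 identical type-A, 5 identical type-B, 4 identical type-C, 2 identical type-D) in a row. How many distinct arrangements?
16! / (5! × 5! × 4! × 2!) = 30270240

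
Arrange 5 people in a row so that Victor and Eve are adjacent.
Treat as block: (5-1)! × 2! = 24 × 2 = 48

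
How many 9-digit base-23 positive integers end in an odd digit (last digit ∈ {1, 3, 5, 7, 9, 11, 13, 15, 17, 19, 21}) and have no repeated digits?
Last∈{1,3,5,7,9,11,13,15,17,19,21}. Last=0: 0. Last nonzero: 11×21×P(21,7) = 135377827200. Total = 135377827200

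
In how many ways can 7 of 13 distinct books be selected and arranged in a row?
P(13,7) = 13!/(13-7)! = 8648640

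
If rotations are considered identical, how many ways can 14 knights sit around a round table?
Circular: fix one position, arrange the rest. (14-1)! = 6227020800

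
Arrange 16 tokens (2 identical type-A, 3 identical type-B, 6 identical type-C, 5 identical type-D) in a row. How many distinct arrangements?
16! / (2! × 3! × 6! × 5!) = 20180160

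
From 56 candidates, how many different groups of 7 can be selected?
C(56,7) = 56!/(7!×49!) = 231917400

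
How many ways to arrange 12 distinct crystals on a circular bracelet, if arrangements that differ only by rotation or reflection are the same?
(12-1)!/2 = 39916800/2 = 19958400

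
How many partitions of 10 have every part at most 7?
Let r_j(i) = number of partitions of i into parts ≤ j, for i = 0..10. r_1(i) = 1 for all i; r_j(i) = r_{j-1}(i) + r_j(i-j). Rows j = 2..7: ≤2: 1 1 2 2 3 3 4 4 5 5 6; ≤3: 1 1 2 3 4 5 7 8 10 12 14; ≤4: 1 1 2 3 5 6 9 11 15 18 23; ≤5: 1 1 2 3 5 7 10 13 18 23 30; ≤6: 1 1 2 3 5 7 11 14 20 26 35; ≤7: 1 1 2 3 5 7 11 15 21 28 38. r_7(10) = 38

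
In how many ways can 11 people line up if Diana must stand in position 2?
Fix one position: (11-1)! = 3628800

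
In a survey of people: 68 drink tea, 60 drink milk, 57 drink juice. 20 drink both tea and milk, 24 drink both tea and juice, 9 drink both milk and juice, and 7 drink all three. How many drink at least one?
|A∪B∪C| = 68+60+57-20-24-9+7 = 139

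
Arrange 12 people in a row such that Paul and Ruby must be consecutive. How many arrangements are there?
Treat the 2 as one block: (12-2+1)! × 2! = 39916800 × 2 = 79833600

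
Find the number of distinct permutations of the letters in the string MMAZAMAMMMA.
11! / (6! × 4! × 1!) = 2310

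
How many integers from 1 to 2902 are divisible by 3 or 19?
⌊2902/3⌋ + ⌊2902/19⌋ - ⌊2902/57⌋ = 967 + 152 - 50 = 1069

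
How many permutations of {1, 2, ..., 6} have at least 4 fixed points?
Exactly j fixed points: C(6,j)·!(6-j); sum over j ≥ 4 (derangement numbers via !m = (m-1)·(!(m-1) + !(m-2)): !0..!2 = 1, 0, 1). Σ_{j=4}^{6} C(6,j)·!(6-j) = C(6,4)·!2 + C(6,5)·!1 + C(6,6)·!0 = 15·1 + 6·0 + 1·1 = 16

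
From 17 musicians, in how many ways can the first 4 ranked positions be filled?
P(17,4) = 17!/(17-4)! = 57120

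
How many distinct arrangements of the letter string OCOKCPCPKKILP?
13! / (3! × 1! × 3! × 3! × 1! × 2!) = 14414400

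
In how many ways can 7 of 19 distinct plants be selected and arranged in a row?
P(19,7) = 19!/(19-7)! = 253955520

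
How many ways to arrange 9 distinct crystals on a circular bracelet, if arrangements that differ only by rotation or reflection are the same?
(9-1)!/2 = 40320/2 = 20160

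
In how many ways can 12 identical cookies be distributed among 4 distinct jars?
C(12+4-1, 4-1) = C(15, 3) = 455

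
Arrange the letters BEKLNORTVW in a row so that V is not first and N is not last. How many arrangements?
By inclusion-exclusion: 10! - 2×(10-1)! + (10-2)! = 3628800 - 725760 + 40320 = 2943360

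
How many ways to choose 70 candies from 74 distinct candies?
C(74,70) = 74!/(70!×4!) = 1150626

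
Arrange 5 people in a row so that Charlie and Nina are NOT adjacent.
Total - adjacent = 5! - (5-1)!×2 = 120 - 48 = 72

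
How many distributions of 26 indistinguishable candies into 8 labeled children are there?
C(26+8-1, 8-1) = C(33, 7) = 4272048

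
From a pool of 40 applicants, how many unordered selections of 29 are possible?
C(40,29) = 40!/(29!×11!) = 2311801440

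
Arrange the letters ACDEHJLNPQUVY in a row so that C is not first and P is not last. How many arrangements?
By inclusion-exclusion: 13! - 2×(13-1)! + (13-2)! = 6227020800 - 958003200 + 39916800 = 5308934400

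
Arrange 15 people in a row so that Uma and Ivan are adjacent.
Treat as block: (15-1)! × 2! = 87178291200 × 2 = 174356582400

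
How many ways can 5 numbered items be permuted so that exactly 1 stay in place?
Choose the 1 fixed point C(5,1) = 5, derange the rest: !4 = Σ_{j=0}^{4} (-1)^j·4!/j! = 24 - 24 + 12 - 4 + 1 = 9. Product = 5 × 9 = 45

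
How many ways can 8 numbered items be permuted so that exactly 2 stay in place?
Choose the 2 fixed points C(8,2) = 28, derange the rest: !6 = Σ_{j=0}^{6} (-1)^j·6!/j! = 720 - 720 + 360 - 120 + 30 - 6 + 1 = 265. Product = 28 × 265 = 7420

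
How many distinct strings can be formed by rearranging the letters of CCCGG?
5! / (3! × 2!) = 10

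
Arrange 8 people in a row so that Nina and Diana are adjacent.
Treat as block: (8-1)! × 2! = 5040 × 2 = 10080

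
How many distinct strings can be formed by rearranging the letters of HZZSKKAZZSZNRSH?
15! / (2! × 5! × 2! × 1! × 1! × 3! × 1!) = 454053600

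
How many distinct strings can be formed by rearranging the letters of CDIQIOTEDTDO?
12! / (3! × 1! × 2! × 2! × 2! × 1! × 1!) = 9979200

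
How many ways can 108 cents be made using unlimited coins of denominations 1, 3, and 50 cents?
Coefficient of x^108 in 1/(1-x^1) · 1/(1-x^3) · 1/(1-x^50). Case on j = number of 50-cent coins (j = 0..2); remainder r = 108 - 50j is made from {1,3} in ⌊r/3⌋+1 ways. r = 108, 58, 8 → 37 + 20 + 3 = 60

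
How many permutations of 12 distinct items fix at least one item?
Complement of the derangements. !12 = Σ_{j=0}^{12} (-1)^j·12!/j! = 479001600 - 479001600 + 239500800 - 79833600 + 19958400 - 3991680 + 665280 - 95040 + 11880 - 1320 + 132 - 12 + 1 = 176214841. 12! - !12 = 479001600 - 176214841 = 302786759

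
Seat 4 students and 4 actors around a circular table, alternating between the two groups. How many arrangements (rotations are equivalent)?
Fix one of the students: (4-1)! ways for the remaining students, × 4! ways for the actors = 6 × 24 = 144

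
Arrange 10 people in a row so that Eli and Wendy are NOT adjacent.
Total - adjacent = 10! - (10-1)!×2 = 3628800 - 725760 = 2903040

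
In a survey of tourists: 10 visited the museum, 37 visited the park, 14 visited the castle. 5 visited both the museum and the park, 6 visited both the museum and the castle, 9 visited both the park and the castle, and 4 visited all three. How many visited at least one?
|A∪B∪C| = 10+37+14-5-6-9+4 = 45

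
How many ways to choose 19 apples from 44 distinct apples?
C(44,19) = 44!/(19!×25!) = 1408831480056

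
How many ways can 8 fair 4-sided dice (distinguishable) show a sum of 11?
Coefficient of x^11 in (x + x² + ... + x^4)^8. By inclusion-exclusion on dice exceeding 4: Σ_j (-1)^j C(8,j)·C(11-1-4j, 7) = C(8,0)·C(10,7) = 1·120 = 120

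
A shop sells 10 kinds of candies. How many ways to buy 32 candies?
C(32+10-1, 10-1) = C(41, 9) = 350343565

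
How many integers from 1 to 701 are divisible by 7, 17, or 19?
⌊701/7⌋+⌊701/17⌋+⌊701/19⌋ - ⌊701/119⌋-⌊701/133⌋-⌊701/323⌋ + ⌊701/2261⌋ = 100+41+36 - 5-5-2 + 0 = 165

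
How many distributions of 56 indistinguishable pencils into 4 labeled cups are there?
C(56+4-1, 4-1) = C(59, 3) = 32509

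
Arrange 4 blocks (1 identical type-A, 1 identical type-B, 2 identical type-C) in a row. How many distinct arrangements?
4! / (1! × 1! × 2!) = 12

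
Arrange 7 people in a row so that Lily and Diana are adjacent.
Treat as block: (7-1)! × 2! = 720 × 2 = 1440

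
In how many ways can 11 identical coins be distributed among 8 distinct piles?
C(11+8-1, 8-1) = C(18, 7) = 31824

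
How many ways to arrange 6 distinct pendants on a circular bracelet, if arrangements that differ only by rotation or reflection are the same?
(6-1)!/2 = 120/2 = 60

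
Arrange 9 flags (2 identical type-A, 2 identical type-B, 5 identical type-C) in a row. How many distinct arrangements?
9! / (2! × 2! × 5!) = 756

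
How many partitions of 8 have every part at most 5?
Let r_j(i) = number of partitions of i into parts ≤ j, for i = 0..8. r_1(i) = 1 for all i; r_j(i) = r_{j-1}(i) + r_j(i-j). Rows j = 2..5: ≤2: 1 1 2 2 3 3 4 4 5; ≤3: 1 1 2 3 4 5 7 8 10; ≤4: 1 1 2 3 5 6 9 11 15; ≤5: 1 1 2 3 5 7 10 13 18. r_5(8) = 18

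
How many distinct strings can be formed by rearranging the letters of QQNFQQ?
6! / (1! × 1! × 4!) = 30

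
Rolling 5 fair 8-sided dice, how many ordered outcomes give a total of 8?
Coefficient of x^8 in (x + x² + ... + x^8)^5. By inclusion-exclusion on dice exceeding 8: Σ_j (-1)^j C(5,j)·C(8-1-8j, 4) = C(5,0)·C(7,4) = 1·35 = 35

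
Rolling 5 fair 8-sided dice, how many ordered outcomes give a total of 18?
Coefficient of x^18 in (x + x² + ... + x^8)^5. By inclusion-exclusion on dice exceeding 8: Σ_j (-1)^j C(5,j)·C(18-1-8j, 4) = C(5,0)·C(17,4) - C(5,1)·C(9,4) = 1·2380 - 5·126 = 1750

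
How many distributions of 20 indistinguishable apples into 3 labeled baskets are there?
C(20+3-1, 3-1) = C(22, 2) = 231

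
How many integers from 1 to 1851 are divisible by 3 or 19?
⌊1851/3⌋ + ⌊1851/19⌋ - ⌊1851/57⌋ = 617 + 97 - 32 = 682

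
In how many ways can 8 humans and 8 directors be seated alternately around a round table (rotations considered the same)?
Fix one of the humans: (8-1)! ways for the remaining humans, × 8! ways for the directors = 5040 × 40320 = 203212800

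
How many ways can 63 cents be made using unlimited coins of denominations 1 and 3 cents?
Coefficient of x^63 in 1/(1-x^1) · 1/(1-x^3). Use j coins of 3 for j = 0..⌊63/3⌋ = 21, the rest in 1s: 21 + 1 = 22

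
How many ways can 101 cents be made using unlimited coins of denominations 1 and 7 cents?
Coefficient of x^101 in 1/(1-x^1) · 1/(1-x^7). Use j coins of 7 for j = 0..⌊101/7⌋ = 14, the rest in 1s: 14 + 1 = 15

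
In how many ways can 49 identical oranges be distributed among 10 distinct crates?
C(49+10-1, 10-1) = C(58, 9) = 10648873950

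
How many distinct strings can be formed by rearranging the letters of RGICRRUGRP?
10! / (1! × 1! × 4! × 1! × 2! × 1!) = 75600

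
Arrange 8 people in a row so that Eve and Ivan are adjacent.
Treat as block: (8-1)! × 2! = 5040 × 2 = 10080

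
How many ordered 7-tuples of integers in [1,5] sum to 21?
Coefficient of x^21 in (x + x² + ... + x^5)^7. By inclusion-exclusion on dice exceeding 5: Σ_j (-1)^j C(7,j)·C(21-1-5j, 6) = C(7,0)·C(20,6) - C(7,1)·C(15,6) + C(7,2)·C(10,6) = 1·38760 - 7·5005 + 21·210 = 8135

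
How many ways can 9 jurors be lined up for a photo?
9! = 362880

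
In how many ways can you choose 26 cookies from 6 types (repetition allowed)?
C(26+6-1, 6-1) = C(31, 5) = 169911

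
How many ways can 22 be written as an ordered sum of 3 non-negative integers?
C(22+3-1, 3-1) = C(24, 2) = 276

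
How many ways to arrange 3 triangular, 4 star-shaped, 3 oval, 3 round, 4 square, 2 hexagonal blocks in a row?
19! / (3! × 4! × 3! × 3! × 4! × 2!) = 488864376000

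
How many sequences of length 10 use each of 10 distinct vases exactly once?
10! = 3628800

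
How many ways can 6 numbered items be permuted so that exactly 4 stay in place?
Choose the 4 fixed points C(6,4) = 15, derange the rest: !2 = Σ_{j=0}^{2} (-1)^j·2!/j! = 2 - 2 + 1 = 1. Product = 15 × 1 = 15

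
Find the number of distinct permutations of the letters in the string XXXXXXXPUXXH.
12! / (9! × 1! × 1! × 1!) = 1320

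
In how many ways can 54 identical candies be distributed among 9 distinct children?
C(54+9-1, 9-1) = C(62, 8) = 3381098545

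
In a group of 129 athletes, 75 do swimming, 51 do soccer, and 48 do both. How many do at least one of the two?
|A∪B| = |A| + |B| - |A∩B| = 75 + 51 - 48 = 78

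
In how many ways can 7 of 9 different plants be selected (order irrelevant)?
C(9,7) = 9!/(7!×2!) = 36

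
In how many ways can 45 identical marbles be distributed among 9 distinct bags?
C(45+9-1, 9-1) = C(53, 8) = 886322710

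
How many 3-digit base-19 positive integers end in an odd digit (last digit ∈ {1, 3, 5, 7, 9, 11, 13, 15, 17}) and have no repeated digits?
Last∈{1,3,5,7,9,11,13,15,17}. Last=0: 0. Last nonzero: 9×17×P(17,1) = 2601. Total = 2601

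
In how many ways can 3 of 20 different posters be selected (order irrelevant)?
C(20,3) = 20!/(3!×17!) = 1140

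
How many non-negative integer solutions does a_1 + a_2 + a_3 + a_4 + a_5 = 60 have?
C(60+5-1, 5-1) = C(64, 4) = 635376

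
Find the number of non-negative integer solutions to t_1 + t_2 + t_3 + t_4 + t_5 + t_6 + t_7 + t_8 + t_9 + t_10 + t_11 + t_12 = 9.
C(9+12-1, 12-1) = C(20, 11) = 167960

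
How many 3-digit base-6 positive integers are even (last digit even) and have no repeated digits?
Last∈{0,2,4}. Last=0: 20. Last nonzero: 2×4×P(4,1) = 32. Total = 52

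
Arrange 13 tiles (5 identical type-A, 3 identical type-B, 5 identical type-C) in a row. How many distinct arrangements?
13! / (5! × 3! × 5!) = 72072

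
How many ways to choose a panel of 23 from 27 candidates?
C(27,23) = 27!/(23!×4!) = 17550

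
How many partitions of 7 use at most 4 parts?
By conjugation, equals partitions of 7 into parts ≤ 4. Let r_j(i) = number of partitions of i into parts ≤ j, for i = 0..7. r_1(i) = 1 for all i; r_j(i) = r_{j-1}(i) + r_j(i-j). Rows j = 2..4: ≤2: 1 1 2 2 3 3 4 4; ≤3: 1 1 2 3 4 5 7 8; ≤4: 1 1 2 3 5 6 9 11. r_4(7) = 11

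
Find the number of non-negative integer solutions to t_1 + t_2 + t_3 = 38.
C(38+3-1, 3-1) = C(40, 2) = 780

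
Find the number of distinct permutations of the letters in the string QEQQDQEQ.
8! / (1! × 5! × 2!) = 168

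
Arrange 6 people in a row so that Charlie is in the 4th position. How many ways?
Fix one position: (6-1)! = 120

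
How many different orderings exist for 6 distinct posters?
6! = 720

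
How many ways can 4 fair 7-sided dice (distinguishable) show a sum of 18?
Coefficient of x^18 in (x + x² + ... + x^7)^4. By inclusion-exclusion on dice exceeding 7: Σ_j (-1)^j C(4,j)·C(18-1-7j, 3) = C(4,0)·C(17,3) - C(4,1)·C(10,3) + C(4,2)·C(3,3) = 1·680 - 4·120 + 6·1 = 206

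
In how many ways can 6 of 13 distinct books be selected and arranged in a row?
P(13,6) = 13!/(13-6)! = 1235520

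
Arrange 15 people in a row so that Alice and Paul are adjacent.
Treat as block: (15-1)! × 2! = 87178291200 × 2 = 174356582400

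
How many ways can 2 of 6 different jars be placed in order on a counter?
P(6,2) = 6!/(6-2)! = 30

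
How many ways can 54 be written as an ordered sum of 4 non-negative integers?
C(54+4-1, 4-1) = C(57, 3) = 29260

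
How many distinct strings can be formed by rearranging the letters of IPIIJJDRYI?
10! / (1! × 4! × 1! × 2! × 1! × 1!) = 75600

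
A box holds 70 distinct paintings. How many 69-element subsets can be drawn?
C(70,69) = 70!/(69!×1!) = 70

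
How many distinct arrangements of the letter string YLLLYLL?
7! / (2! × 5!) = 21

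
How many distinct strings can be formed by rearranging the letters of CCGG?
4! / (2! × 2!) = 6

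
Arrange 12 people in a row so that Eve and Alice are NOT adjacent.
Total - adjacent = 12! - (12-1)!×2 = 479001600 - 79833600 = 399168000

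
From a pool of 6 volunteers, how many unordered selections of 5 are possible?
C(6,5) = 6!/(5!×1!) = 6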